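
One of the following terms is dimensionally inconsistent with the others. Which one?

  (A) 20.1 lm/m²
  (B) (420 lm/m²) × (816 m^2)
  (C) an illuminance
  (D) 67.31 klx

Dimensions:
  (A) lm·m⁻² = cd·m⁻² = m⁻²·cd
  (B) [m⁻²·cd] · [m²] = cd
  (C) [illuminance] = m⁻²·cd
  (D) lx = lm·m⁻² = m⁻²·cd
All reduce to m⁻²·cd except (B), which is cd.

(B)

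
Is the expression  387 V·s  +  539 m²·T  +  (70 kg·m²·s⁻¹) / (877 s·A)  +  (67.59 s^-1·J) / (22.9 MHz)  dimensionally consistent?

Dimensions:
  387 V·s:  V·s = J·C⁻¹·s = kg·m²·s⁻²·A⁻¹
  539 m²·T:  T·m² = Wb·m⁻²·m² = kg·m²·s⁻²·A⁻¹
  (70 kg·m²·s⁻¹) / (877 s·A):  [kg·m²·s⁻¹] / [s·A] = kg·m²·s⁻²·A⁻¹
  (67.59 s^-1·J) / (22.9 MHz):  [kg·m²·s⁻³] / [s⁻¹] = kg·m²·s⁻²
The terms do not share a single dimension (kg·m²·s⁻² vs kg·m²·s⁻²·A⁻¹).

No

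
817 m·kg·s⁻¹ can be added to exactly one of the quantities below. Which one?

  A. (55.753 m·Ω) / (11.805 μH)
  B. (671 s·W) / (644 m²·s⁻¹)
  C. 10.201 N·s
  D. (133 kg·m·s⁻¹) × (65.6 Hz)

Reference: kg·m·s⁻¹.
Each option:
  A. [kg·m³·s⁻³·A⁻²] / [kg·m²·s⁻²·A⁻²] = m·s⁻¹
  B. [kg·m²·s⁻²] / [m²·s⁻¹] = kg·s⁻¹
  C. N·s = kg·m·s⁻²·s = kg·m·s⁻¹  ← same
  D. [kg·m·s⁻¹] · [s⁻¹] = kg·m·s⁻²
Only C. matches kg·m·s⁻¹.

C.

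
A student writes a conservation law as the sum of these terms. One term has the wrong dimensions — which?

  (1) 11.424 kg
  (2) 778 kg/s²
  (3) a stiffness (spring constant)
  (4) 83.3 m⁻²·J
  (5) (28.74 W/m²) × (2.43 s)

Expand each in SI base units:
  (1) kg
  (2) kg·s⁻²
  (3) [stiffness (spring constant)] = kg·s⁻²
  (4) J·m⁻² = N·m·m⁻² = kg·s⁻²
  (5) [kg·s⁻³] · [s] = kg·s⁻²
All reduce to kg·s⁻² except (1), which is kg.

(1)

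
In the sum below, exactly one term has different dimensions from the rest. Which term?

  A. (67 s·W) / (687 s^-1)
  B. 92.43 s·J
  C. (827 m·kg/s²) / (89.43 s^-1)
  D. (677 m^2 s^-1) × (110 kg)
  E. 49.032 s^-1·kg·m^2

C.

In SI base units:
  A. [kg·m²·s⁻²] / [s⁻¹] = kg·m²·s⁻¹
  B. J·s = N·m·s = kg·m²·s⁻¹
  C. [kg·m·s⁻²] / [s⁻¹] = kg·m·s⁻¹
  D. [m²·s⁻¹] · [kg] = kg·m²·s⁻¹
  E. kg·m²·s⁻¹
All reduce to kg·m²·s⁻¹ except C., which is kg·m·s⁻¹.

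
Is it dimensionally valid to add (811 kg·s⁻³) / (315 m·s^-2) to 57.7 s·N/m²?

Yes

Expand each in SI base units:
  (811 kg·s⁻³) / (315 m·s^-2):  [kg·s⁻³] / [m·s⁻²] = kg·m⁻¹·s⁻¹
  57.7 s·N/m²:  N·s·m⁻² = kg·m·s⁻²·s·m⁻² = kg·m⁻¹·s⁻¹
Both are kg·m⁻¹·s⁻¹, so they have the same dimensions and can be added.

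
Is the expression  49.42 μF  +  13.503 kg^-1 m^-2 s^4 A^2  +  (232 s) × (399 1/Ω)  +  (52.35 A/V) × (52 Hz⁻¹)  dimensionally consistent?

Yes

In SI base units:
  49.42 μF:  F = C·V⁻¹ = kg⁻¹·m⁻²·s⁴·A²
  13.503 kg^-1 m^-2 s^4 A^2:  kg⁻¹·m⁻²·s⁴·A²
  (232 s) × (399 1/Ω):  [s] · [kg⁻¹·m⁻²·s³·A²] = kg⁻¹·m⁻²·s⁴·A²
  (52.35 A/V) × (52 Hz⁻¹):  [kg⁻¹·m⁻²·s³·A²] · [s] = kg⁻¹·m⁻²·s⁴·A²
Every term reduces to kg⁻¹·m⁻²·s⁴·A².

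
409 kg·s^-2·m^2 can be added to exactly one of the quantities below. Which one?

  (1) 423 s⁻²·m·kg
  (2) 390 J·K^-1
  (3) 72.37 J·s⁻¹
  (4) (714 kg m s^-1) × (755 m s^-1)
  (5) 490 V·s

(4)

Reference: kg·m²·s⁻².
Each option:
  (1) kg·m·s⁻²
  (2) J·K⁻¹ = N·m·K⁻¹ = kg·m²·s⁻²·K⁻¹
  (3) J·s⁻¹ = N·m·s⁻¹ = kg·m²·s⁻³
  (4) [kg·m·s⁻¹] · [m·s⁻¹] = kg·m²·s⁻²  ← same
  (5) V·s = J·C⁻¹·s = kg·m²·s⁻²·A⁻¹
Only (4) matches kg·m²·s⁻².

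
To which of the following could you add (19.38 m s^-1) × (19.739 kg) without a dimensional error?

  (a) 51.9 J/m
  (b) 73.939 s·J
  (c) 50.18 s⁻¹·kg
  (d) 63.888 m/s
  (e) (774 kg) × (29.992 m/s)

Reference: [m·s⁻¹] · [kg] = kg·m·s⁻¹.
Each option:
  (a) J·m⁻¹ = N·m·m⁻¹ = kg·m·s⁻²
  (b) J·s = N·m·s = kg·m²·s⁻¹
  (c) kg·s⁻¹
  (d) m·s⁻¹
  (e) [kg] · [m·s⁻¹] = kg·m·s⁻¹  ← same
Only (e) matches kg·m·s⁻¹.

(e)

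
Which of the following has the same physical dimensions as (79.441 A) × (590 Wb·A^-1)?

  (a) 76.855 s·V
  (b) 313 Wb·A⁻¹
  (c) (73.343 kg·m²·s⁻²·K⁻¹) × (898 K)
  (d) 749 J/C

(a)

Reference: [A] · [kg·m²·s⁻²·A⁻²] = kg·m²·s⁻²·A⁻¹.
Each option:
  (a) V·s = J·C⁻¹·s = kg·m²·s⁻²·A⁻¹  ← same
  (b) Wb·A⁻¹ = V·s·A⁻¹ = kg·m²·s⁻²·A⁻²
  (c) [kg·m²·s⁻²·K⁻¹] · [K] = kg·m²·s⁻²
  (d) J·C⁻¹ = N·m·(s·A)⁻¹ = kg·m²·s⁻³·A⁻¹
Only (a) matches kg·m²·s⁻²·A⁻¹.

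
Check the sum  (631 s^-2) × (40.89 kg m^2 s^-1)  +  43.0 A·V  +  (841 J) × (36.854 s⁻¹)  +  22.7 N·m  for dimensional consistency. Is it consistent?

Dimensions:
  (631 s^-2) × (40.89 kg m^2 s^-1):  [s⁻²] · [kg·m²·s⁻¹] = kg·m²·s⁻³
  43.0 A·V:  V·A = J·C⁻¹·A = kg·m²·s⁻³
  (841 J) × (36.854 s⁻¹):  [kg·m²·s⁻²] · [s⁻¹] = kg·m²·s⁻³
  22.7 N·m:  N·m = kg·m·s⁻²·m = kg·m²·s⁻²
The terms do not share a single dimension (kg·m²·s⁻² vs kg·m²·s⁻³).

No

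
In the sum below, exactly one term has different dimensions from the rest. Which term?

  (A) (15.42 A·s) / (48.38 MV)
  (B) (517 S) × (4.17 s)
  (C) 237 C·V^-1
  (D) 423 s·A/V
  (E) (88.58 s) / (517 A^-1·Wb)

(E)

In SI base units:
  (A) [s·A] / [kg·m²·s⁻³·A⁻¹] = kg⁻¹·m⁻²·s⁴·A²
  (B) [kg⁻¹·m⁻²·s³·A²] · [s] = kg⁻¹·m⁻²·s⁴·A²
  (C) C·V⁻¹ = s·A·(J·C⁻¹)⁻¹ = kg⁻¹·m⁻²·s⁴·A²
  (D) A·s·V⁻¹ = A·s·(J·C⁻¹)⁻¹ = kg⁻¹·m⁻²·s⁴·A²
  (E) [s] / [kg·m²·s⁻²·A⁻²] = kg⁻¹·m⁻²·s³·A²
All reduce to kg⁻¹·m⁻²·s⁴·A² except (E), which is kg⁻¹·m⁻²·s³·A².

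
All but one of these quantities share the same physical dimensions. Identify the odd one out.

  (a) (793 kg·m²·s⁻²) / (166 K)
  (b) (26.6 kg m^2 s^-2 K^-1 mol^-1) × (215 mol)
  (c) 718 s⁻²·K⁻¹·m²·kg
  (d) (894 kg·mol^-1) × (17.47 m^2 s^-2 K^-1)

(d)

In SI base units:
  (a) [kg·m²·s⁻²] / [K] = kg·m²·s⁻²·K⁻¹
  (b) [kg·m²·s⁻²·K⁻¹·mol⁻¹] · [mol] = kg·m²·s⁻²·K⁻¹
  (c) kg·m²·s⁻²·K⁻¹
  (d) [kg·mol⁻¹] · [m²·s⁻²·K⁻¹] = kg·m²·s⁻²·K⁻¹·mol⁻¹
All reduce to kg·m²·s⁻²·K⁻¹ except (d), which is kg·m²·s⁻²·K⁻¹·mol⁻¹.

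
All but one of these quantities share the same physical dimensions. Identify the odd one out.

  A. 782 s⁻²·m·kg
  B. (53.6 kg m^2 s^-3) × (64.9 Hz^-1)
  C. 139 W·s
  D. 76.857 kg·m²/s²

A.

Work out the base dimensions of each:
  A. kg·m·s⁻²
  B. [kg·m²·s⁻³] · [s] = kg·m²·s⁻²
  C. W·s = J·s⁻¹·s = kg·m²·s⁻²
  D. kg·m²·s⁻²
All reduce to kg·m²·s⁻² except A., which is kg·m·s⁻².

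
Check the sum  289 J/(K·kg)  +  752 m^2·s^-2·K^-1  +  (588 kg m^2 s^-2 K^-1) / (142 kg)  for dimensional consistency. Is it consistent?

Yes

In SI base units:
  289 J/(K·kg):  J·kg⁻¹·K⁻¹ = N·m·kg⁻¹·K⁻¹ = m²·s⁻²·K⁻¹
  752 m^2·s^-2·K^-1:  m²·s⁻²·K⁻¹
  (588 kg m^2 s^-2 K^-1) / (142 kg):  [kg·m²·s⁻²·K⁻¹] / [kg] = m²·s⁻²·K⁻¹
Every term reduces to m²·s⁻²·K⁻¹.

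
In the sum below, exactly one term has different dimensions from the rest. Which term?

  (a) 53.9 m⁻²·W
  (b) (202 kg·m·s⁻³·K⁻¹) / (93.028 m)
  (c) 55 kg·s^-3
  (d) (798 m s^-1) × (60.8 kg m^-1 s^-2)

(b)

Dimensions:
  (a) W·m⁻² = J·s⁻¹·m⁻² = kg·s⁻³
  (b) [kg·m·s⁻³·K⁻¹] / [m] = kg·s⁻³·K⁻¹
  (c) kg·s⁻³
  (d) [m·s⁻¹] · [kg·m⁻¹·s⁻²] = kg·s⁻³
All reduce to kg·s⁻³ except (b), which is kg·s⁻³·K⁻¹.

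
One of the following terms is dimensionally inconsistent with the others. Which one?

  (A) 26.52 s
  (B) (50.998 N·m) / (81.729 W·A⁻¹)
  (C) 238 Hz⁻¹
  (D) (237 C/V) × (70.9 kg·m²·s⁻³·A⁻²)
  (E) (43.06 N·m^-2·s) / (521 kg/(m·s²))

(B)

Reduce each to base SI dimensions:
  (A) s
  (B) [kg·m²·s⁻²] / [kg·m²·s⁻³·A⁻¹] = s·A
  (C) Hz⁻¹ = (s⁻¹)⁻¹ = s
  (D) [kg⁻¹·m⁻²·s⁴·A²] · [kg·m²·s⁻³·A⁻²] = s
  (E) [kg·m⁻¹·s⁻¹] / [kg·m⁻¹·s⁻²] = s
All reduce to s except (B), which is s·A.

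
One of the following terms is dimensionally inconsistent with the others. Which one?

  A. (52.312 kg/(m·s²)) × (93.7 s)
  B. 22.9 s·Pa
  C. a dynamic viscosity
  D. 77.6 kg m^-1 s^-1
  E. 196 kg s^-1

E.

Reduce each to base SI dimensions:
  A. [kg·m⁻¹·s⁻²] · [s] = kg·m⁻¹·s⁻¹
  B. Pa·s = N·m⁻²·s = kg·m⁻¹·s⁻¹
  C. [dynamic viscosity] = kg·m⁻¹·s⁻¹
  D. kg·m⁻¹·s⁻¹
  E. kg·s⁻¹
All reduce to kg·m⁻¹·s⁻¹ except E., which is kg·s⁻¹.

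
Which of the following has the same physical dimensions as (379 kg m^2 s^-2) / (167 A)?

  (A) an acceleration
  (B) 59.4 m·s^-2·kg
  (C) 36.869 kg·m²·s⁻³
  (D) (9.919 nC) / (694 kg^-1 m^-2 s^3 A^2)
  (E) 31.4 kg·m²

(D)

Reference: [kg·m²·s⁻²] / [A] = kg·m²·s⁻²·A⁻¹.
Each option:
  (A) [acceleration] = m·s⁻²
  (B) kg·m·s⁻²
  (C) kg·m²·s⁻³
  (D) [s·A] / [kg⁻¹·m⁻²·s³·A²] = kg·m²·s⁻²·A⁻¹  ← same
  (E) kg·m²
Only (D) matches kg·m²·s⁻²·A⁻¹.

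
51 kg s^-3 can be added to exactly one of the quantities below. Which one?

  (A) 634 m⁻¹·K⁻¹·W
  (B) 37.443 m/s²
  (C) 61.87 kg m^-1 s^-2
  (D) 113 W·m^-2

Reference: kg·s⁻³.
Each option:
  (A) W·m⁻¹·K⁻¹ = J·s⁻¹·m⁻¹·K⁻¹ = kg·m·s⁻³·K⁻¹
  (B) m·s⁻²
  (C) kg·m⁻¹·s⁻²
  (D) W·m⁻² = J·s⁻¹·m⁻² = kg·s⁻³  ← same
Only (D) matches kg·s⁻³.

(D)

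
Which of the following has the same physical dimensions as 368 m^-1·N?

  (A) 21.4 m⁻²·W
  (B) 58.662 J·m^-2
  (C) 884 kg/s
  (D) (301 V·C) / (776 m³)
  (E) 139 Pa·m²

Reference: N·m⁻¹ = kg·m·s⁻²·m⁻¹ = kg·s⁻².
Each option:
  (A) W·m⁻² = J·s⁻¹·m⁻² = kg·s⁻³
  (B) J·m⁻² = N·m·m⁻² = kg·s⁻²  ← same
  (C) kg·s⁻¹
  (D) [kg·m²·s⁻²] / [m³] = kg·m⁻¹·s⁻²
  (E) Pa·m² = N·m⁻²·m² = kg·m·s⁻²
Only (B) matches kg·s⁻².

(B)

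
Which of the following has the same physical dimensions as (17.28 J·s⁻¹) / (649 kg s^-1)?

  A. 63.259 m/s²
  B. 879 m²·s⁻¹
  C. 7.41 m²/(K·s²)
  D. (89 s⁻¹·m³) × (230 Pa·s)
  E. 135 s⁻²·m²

E.

Reference: [kg·m²·s⁻³] / [kg·s⁻¹] = m²·s⁻².
Each option:
  A. m·s⁻²
  B. m²·s⁻¹
  C. m²·s⁻²·K⁻¹
  D. [m³·s⁻¹] · [kg·m⁻¹·s⁻¹] = kg·m²·s⁻²
  E. m²·s⁻²  ← same
Only E. matches m²·s⁻².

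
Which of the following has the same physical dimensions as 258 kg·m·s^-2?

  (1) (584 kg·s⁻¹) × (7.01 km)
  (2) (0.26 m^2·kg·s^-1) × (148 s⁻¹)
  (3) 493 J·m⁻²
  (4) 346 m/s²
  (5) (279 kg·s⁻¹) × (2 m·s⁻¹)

(5)

Reference: kg·m·s⁻².
Each option:
  (1) [kg·s⁻¹] · [m] = kg·m·s⁻¹
  (2) [kg·m²·s⁻¹] · [s⁻¹] = kg·m²·s⁻²
  (3) J·m⁻² = N·m·m⁻² = kg·s⁻²
  (4) m·s⁻²
  (5) [kg·s⁻¹] · [m·s⁻¹] = kg·m·s⁻²  ← same
Only (5) matches kg·m·s⁻².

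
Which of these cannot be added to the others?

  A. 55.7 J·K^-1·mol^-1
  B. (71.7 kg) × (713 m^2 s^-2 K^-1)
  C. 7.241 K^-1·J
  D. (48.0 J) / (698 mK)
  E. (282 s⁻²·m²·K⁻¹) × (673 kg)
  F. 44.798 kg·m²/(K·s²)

In SI base units:
  A. J·mol⁻¹·K⁻¹ = N·m·mol⁻¹·K⁻¹ = kg·m²·s⁻²·K⁻¹·mol⁻¹
  B. [kg] · [m²·s⁻²·K⁻¹] = kg·m²·s⁻²·K⁻¹
  C. J·K⁻¹ = N·m·K⁻¹ = kg·m²·s⁻²·K⁻¹
  D. [kg·m²·s⁻²] / [K] = kg·m²·s⁻²·K⁻¹
  E. [m²·s⁻²·K⁻¹] · [kg] = kg·m²·s⁻²·K⁻¹
  F. kg·m²·s⁻²·K⁻¹
All reduce to kg·m²·s⁻²·K⁻¹ except A., which is kg·m²·s⁻²·K⁻¹·mol⁻¹.

A.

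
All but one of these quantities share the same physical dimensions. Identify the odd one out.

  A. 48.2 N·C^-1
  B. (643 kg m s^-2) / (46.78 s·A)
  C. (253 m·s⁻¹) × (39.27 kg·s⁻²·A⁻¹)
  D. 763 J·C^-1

D.

Expand each in SI base units:
  A. N·C⁻¹ = kg·m·s⁻²·(s·A)⁻¹ = kg·m·s⁻³·A⁻¹
  B. [kg·m·s⁻²] / [s·A] = kg·m·s⁻³·A⁻¹
  C. [m·s⁻¹] · [kg·s⁻²·A⁻¹] = kg·m·s⁻³·A⁻¹
  D. J·C⁻¹ = N·m·(s·A)⁻¹ = kg·m²·s⁻³·A⁻¹
All reduce to kg·m·s⁻³·A⁻¹ except D., which is kg·m²·s⁻³·A⁻¹.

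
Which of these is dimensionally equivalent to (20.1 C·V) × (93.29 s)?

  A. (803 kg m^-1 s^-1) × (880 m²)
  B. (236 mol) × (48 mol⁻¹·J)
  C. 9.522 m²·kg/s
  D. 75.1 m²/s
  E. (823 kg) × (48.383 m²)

Reference: [kg·m²·s⁻²] · [s] = kg·m²·s⁻¹.
Each option:
  A. [kg·m⁻¹·s⁻¹] · [m²] = kg·m·s⁻¹
  B. [mol] · [kg·m²·s⁻²·mol⁻¹] = kg·m²·s⁻²
  C. kg·m²·s⁻¹  ← same
  D. m²·s⁻¹
  E. [kg] · [m²] = kg·m²
Only C. matches kg·m²·s⁻¹.

C.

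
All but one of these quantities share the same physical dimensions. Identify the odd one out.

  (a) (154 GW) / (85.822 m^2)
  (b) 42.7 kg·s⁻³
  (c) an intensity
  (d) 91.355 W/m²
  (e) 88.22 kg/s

Dimensions:
  (a) [kg·m²·s⁻³] / [m²] = kg·s⁻³
  (b) kg·s⁻³
  (c) [intensity] = kg·s⁻³
  (d) W·m⁻² = J·s⁻¹·m⁻² = kg·s⁻³
  (e) kg·s⁻¹
All reduce to kg·s⁻³ except (e), which is kg·s⁻¹.

(e)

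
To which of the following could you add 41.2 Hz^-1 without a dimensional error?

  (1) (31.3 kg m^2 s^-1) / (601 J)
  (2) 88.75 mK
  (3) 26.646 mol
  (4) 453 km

Reference: Hz⁻¹ = (s⁻¹)⁻¹ = s.
Each option:
  (1) [kg·m²·s⁻¹] / [kg·m²·s⁻²] = s  ← same
  (2) K
  (3) mol
  (4) m
Only (1) matches s.

(1)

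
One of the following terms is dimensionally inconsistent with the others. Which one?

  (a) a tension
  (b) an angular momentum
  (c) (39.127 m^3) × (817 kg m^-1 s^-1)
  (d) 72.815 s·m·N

Dimensions:
  (a) [tension] = kg·m·s⁻²
  (b) [angular momentum] = kg·m²·s⁻¹
  (c) [m³] · [kg·m⁻¹·s⁻¹] = kg·m²·s⁻¹
  (d) N·m·s = kg·m·s⁻²·m·s = kg·m²·s⁻¹
All reduce to kg·m²·s⁻¹ except (a), which is kg·m·s⁻².

(a)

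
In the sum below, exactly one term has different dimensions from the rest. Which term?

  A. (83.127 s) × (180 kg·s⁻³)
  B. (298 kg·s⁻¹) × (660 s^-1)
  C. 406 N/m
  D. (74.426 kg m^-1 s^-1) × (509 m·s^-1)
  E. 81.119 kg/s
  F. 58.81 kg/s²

E.

Work out the base dimensions of each:
  A. [s] · [kg·s⁻³] = kg·s⁻²
  B. [kg·s⁻¹] · [s⁻¹] = kg·s⁻²
  C. N·m⁻¹ = kg·m·s⁻²·m⁻¹ = kg·s⁻²
  D. [kg·m⁻¹·s⁻¹] · [m·s⁻¹] = kg·s⁻²
  E. kg·s⁻¹
  F. kg·s⁻²
All reduce to kg·s⁻² except E., which is kg·s⁻¹.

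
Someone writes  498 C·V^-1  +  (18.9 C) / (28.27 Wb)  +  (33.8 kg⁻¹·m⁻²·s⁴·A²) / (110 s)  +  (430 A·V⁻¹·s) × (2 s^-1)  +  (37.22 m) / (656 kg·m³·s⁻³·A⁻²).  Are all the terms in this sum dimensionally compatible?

Dimensions:
  498 C·V^-1:  C·V⁻¹ = s·A·(J·C⁻¹)⁻¹ = kg⁻¹·m⁻²·s⁴·A²
  (18.9 C) / (28.27 Wb):  [s·A] / [kg·m²·s⁻²·A⁻¹] = kg⁻¹·m⁻²·s³·A²
  (33.8 kg⁻¹·m⁻²·s⁴·A²) / (110 s):  [kg⁻¹·m⁻²·s⁴·A²] / [s] = kg⁻¹·m⁻²·s³·A²
  (430 A·V⁻¹·s) × (2 s^-1):  [kg⁻¹·m⁻²·s⁴·A²] · [s⁻¹] = kg⁻¹·m⁻²·s³·A²
  (37.22 m) / (656 kg·m³·s⁻³·A⁻²):  [m] / [kg·m³·s⁻³·A⁻²] = kg⁻¹·m⁻²·s³·A²
The terms do not share a single dimension (kg⁻¹·m⁻²·s³·A² vs kg⁻¹·m⁻²·s⁴·A²).

No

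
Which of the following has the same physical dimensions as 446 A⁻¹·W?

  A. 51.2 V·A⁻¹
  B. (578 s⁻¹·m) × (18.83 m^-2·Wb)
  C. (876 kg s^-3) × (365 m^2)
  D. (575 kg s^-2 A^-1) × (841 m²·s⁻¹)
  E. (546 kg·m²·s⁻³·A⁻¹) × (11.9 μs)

D.

Reference: W·A⁻¹ = J·s⁻¹·A⁻¹ = kg·m²·s⁻³·A⁻¹.
Each option:
  A. V·A⁻¹ = J·C⁻¹·A⁻¹ = kg·m²·s⁻³·A⁻²
  B. [m·s⁻¹] · [kg·s⁻²·A⁻¹] = kg·m·s⁻³·A⁻¹
  C. [kg·s⁻³] · [m²] = kg·m²·s⁻³
  D. [kg·s⁻²·A⁻¹] · [m²·s⁻¹] = kg·m²·s⁻³·A⁻¹  ← same
  E. [kg·m²·s⁻³·A⁻¹] · [s] = kg·m²·s⁻²·A⁻¹
Only D. matches kg·m²·s⁻³·A⁻¹.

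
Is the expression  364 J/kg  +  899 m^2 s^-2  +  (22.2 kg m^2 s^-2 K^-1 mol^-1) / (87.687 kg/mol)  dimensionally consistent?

Expand each in SI base units:
  364 J/kg:  J·kg⁻¹ = N·m·kg⁻¹ = m²·s⁻²
  899 m^2 s^-2:  m²·s⁻²
  (22.2 kg m^2 s^-2 K^-1 mol^-1) / (87.687 kg/mol):  [kg·m²·s⁻²·K⁻¹·mol⁻¹] / [kg·mol⁻¹] = m²·s⁻²·K⁻¹
The terms do not share a single dimension (m²·s⁻² vs m²·s⁻²·K⁻¹).

No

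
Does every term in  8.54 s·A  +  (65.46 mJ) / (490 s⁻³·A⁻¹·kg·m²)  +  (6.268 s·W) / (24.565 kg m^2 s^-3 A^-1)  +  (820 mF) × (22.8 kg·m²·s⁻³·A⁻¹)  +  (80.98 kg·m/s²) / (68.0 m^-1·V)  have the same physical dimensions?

Yes

In SI base units:
  8.54 s·A:  A·s = s·A
  (65.46 mJ) / (490 s⁻³·A⁻¹·kg·m²):  [kg·m²·s⁻²] / [kg·m²·s⁻³·A⁻¹] = s·A
  (6.268 s·W) / (24.565 kg m^2 s^-3 A^-1):  [kg·m²·s⁻²] / [kg·m²·s⁻³·A⁻¹] = s·A
  (820 mF) × (22.8 kg·m²·s⁻³·A⁻¹):  [kg⁻¹·m⁻²·s⁴·A²] · [kg·m²·s⁻³·A⁻¹] = s·A
  (80.98 kg·m/s²) / (68.0 m^-1·V):  [kg·m·s⁻²] / [kg·m·s⁻³·A⁻¹] = s·A
Every term reduces to s·A.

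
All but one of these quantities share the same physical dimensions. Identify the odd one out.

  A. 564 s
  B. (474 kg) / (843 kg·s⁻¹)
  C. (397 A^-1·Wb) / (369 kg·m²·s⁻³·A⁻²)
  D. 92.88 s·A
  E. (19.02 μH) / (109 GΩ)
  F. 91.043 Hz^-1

D.

Expand each in SI base units:
  A. s
  B. [kg] / [kg·s⁻¹] = s
  C. [kg·m²·s⁻²·A⁻²] / [kg·m²·s⁻³·A⁻²] = s
  D. A·s = s·A
  E. [kg·m²·s⁻²·A⁻²] / [kg·m²·s⁻³·A⁻²] = s
  F. Hz⁻¹ = (s⁻¹)⁻¹ = s
All reduce to s except D., which is s·A.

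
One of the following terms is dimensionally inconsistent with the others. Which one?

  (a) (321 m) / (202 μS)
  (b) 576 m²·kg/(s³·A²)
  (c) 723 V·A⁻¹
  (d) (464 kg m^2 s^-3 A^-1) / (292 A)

(a)

Expand each in SI base units:
  (a) [m] / [kg⁻¹·m⁻²·s³·A²] = kg·m³·s⁻³·A⁻²
  (b) kg·m²·s⁻³·A⁻²
  (c) V·A⁻¹ = J·C⁻¹·A⁻¹ = kg·m²·s⁻³·A⁻²
  (d) [kg·m²·s⁻³·A⁻¹] / [A] = kg·m²·s⁻³·A⁻²
All reduce to kg·m²·s⁻³·A⁻² except (a), which is kg·m³·s⁻³·A⁻².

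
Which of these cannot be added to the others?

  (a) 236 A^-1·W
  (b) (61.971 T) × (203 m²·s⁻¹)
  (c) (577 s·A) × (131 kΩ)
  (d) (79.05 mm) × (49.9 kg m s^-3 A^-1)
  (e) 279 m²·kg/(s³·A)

(c)

Work out the base dimensions of each:
  (a) W·A⁻¹ = J·s⁻¹·A⁻¹ = kg·m²·s⁻³·A⁻¹
  (b) [kg·s⁻²·A⁻¹] · [m²·s⁻¹] = kg·m²·s⁻³·A⁻¹
  (c) [s·A] · [kg·m²·s⁻³·A⁻²] = kg·m²·s⁻²·A⁻¹
  (d) [m] · [kg·m·s⁻³·A⁻¹] = kg·m²·s⁻³·A⁻¹
  (e) kg·m²·s⁻³·A⁻¹
All reduce to kg·m²·s⁻³·A⁻¹ except (c), which is kg·m²·s⁻²·A⁻¹.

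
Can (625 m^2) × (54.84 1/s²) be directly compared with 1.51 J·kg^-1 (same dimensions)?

In SI base units:
  (625 m^2) × (54.84 1/s²):  [m²] · [s⁻²] = m²·s⁻²
  1.51 J·kg^-1:  J·kg⁻¹ = N·m·kg⁻¹ = m²·s⁻²
Both are m²·s⁻², so they have the same dimensions and can be added.

Yes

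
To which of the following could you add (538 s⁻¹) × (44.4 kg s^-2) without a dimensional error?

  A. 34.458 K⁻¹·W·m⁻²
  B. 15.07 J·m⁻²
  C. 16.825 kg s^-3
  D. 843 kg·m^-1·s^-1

Reference: [s⁻¹] · [kg·s⁻²] = kg·s⁻³.
Each option:
  A. W·m⁻²·K⁻¹ = J·s⁻¹·m⁻²·K⁻¹ = kg·s⁻³·K⁻¹
  B. J·m⁻² = N·m·m⁻² = kg·s⁻²
  C. kg·s⁻³  ← same
  D. kg·m⁻¹·s⁻¹
Only C. matches kg·s⁻³.

C.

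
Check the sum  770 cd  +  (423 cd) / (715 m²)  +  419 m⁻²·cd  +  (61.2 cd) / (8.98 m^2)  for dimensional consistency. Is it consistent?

Expand each in SI base units:
  770 cd:  cd
  (423 cd) / (715 m²):  [cd] / [m²] = m⁻²·cd
  419 m⁻²·cd:  cd·m⁻² = m⁻²·cd
  (61.2 cd) / (8.98 m^2):  [cd] / [m²] = m⁻²·cd
The terms do not share a single dimension (cd vs m⁻²·cd).

No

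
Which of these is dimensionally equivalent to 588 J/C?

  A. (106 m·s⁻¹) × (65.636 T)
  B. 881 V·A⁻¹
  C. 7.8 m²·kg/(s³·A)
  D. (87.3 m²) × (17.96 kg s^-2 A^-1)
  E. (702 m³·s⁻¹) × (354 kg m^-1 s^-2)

Reference: J·C⁻¹ = N·m·(s·A)⁻¹ = kg·m²·s⁻³·A⁻¹.
Each option:
  A. [m·s⁻¹] · [kg·s⁻²·A⁻¹] = kg·m·s⁻³·A⁻¹
  B. V·A⁻¹ = J·C⁻¹·A⁻¹ = kg·m²·s⁻³·A⁻²
  C. kg·m²·s⁻³·A⁻¹  ← same
  D. [m²] · [kg·s⁻²·A⁻¹] = kg·m²·s⁻²·A⁻¹
  E. [m³·s⁻¹] · [kg·m⁻¹·s⁻²] = kg·m²·s⁻³
Only C. matches kg·m²·s⁻³·A⁻¹.

C.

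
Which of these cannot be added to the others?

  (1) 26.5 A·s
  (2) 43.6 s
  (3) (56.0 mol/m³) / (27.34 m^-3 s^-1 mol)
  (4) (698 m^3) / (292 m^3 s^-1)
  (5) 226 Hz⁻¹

(1)

Expand each in SI base units:
  (1) A·s = s·A
  (2) s
  (3) [m⁻³·mol] / [m⁻³·s⁻¹·mol] = s
  (4) [m³] / [m³·s⁻¹] = s
  (5) Hz⁻¹ = (s⁻¹)⁻¹ = s
All reduce to s except (1), which is s·A.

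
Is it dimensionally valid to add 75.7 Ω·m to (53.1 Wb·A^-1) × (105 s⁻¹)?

Dimensions:
  75.7 Ω·m:  Ω·m = V·A⁻¹·m = kg·m³·s⁻³·A⁻²
  (53.1 Wb·A^-1) × (105 s⁻¹):  [kg·m²·s⁻²·A⁻²] · [s⁻¹] = kg·m²·s⁻³·A⁻²
kg·m³·s⁻³·A⁻² ≠ kg·m²·s⁻³·A⁻², so they cannot be added.

No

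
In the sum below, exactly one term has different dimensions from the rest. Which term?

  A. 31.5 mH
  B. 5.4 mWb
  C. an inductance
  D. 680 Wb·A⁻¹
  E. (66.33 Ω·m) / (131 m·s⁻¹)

In SI base units:
  A. H = V·s·A⁻¹ = kg·m²·s⁻²·A⁻²
  B. Wb = V·s = kg·m²·s⁻²·A⁻¹
  C. [inductance] = kg·m²·s⁻²·A⁻²
  D. Wb·A⁻¹ = V·s·A⁻¹ = kg·m²·s⁻²·A⁻²
  E. [kg·m³·s⁻³·A⁻²] / [m·s⁻¹] = kg·m²·s⁻²·A⁻²
All reduce to kg·m²·s⁻²·A⁻² except B., which is kg·m²·s⁻²·A⁻¹.

B.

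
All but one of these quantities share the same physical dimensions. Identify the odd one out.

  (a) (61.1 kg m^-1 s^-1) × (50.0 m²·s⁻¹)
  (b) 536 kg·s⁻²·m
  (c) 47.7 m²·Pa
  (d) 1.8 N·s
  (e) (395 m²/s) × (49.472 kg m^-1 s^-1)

(d)

In SI base units:
  (a) [kg·m⁻¹·s⁻¹] · [m²·s⁻¹] = kg·m·s⁻²
  (b) kg·m·s⁻²
  (c) Pa·m² = N·m⁻²·m² = kg·m·s⁻²
  (d) N·s = kg·m·s⁻²·s = kg·m·s⁻¹
  (e) [m²·s⁻¹] · [kg·m⁻¹·s⁻¹] = kg·m·s⁻²
All reduce to kg·m·s⁻² except (d), which is kg·m·s⁻¹.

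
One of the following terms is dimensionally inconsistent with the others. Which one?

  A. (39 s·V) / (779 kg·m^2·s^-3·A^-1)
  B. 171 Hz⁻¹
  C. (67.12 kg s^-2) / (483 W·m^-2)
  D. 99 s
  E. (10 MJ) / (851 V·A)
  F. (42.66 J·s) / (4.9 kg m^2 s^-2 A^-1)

F.

Reduce each to base SI dimensions:
  A. [kg·m²·s⁻²·A⁻¹] / [kg·m²·s⁻³·A⁻¹] = s
  B. Hz⁻¹ = (s⁻¹)⁻¹ = s
  C. [kg·s⁻²] / [kg·s⁻³] = s
  D. s
  E. [kg·m²·s⁻²] / [kg·m²·s⁻³] = s
  F. [kg·m²·s⁻¹] / [kg·m²·s⁻²·A⁻¹] = s·A
All reduce to s except F., which is s·A.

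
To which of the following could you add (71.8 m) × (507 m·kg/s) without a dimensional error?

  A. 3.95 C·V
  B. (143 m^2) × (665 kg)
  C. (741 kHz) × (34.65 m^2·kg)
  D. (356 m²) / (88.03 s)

C.

Reference: [m] · [kg·m·s⁻¹] = kg·m²·s⁻¹.
Each option:
  A. C·V = s·A·J·C⁻¹ = kg·m²·s⁻²
  B. [m²] · [kg] = kg·m²
  C. [s⁻¹] · [kg·m²] = kg·m²·s⁻¹  ← same
  D. [m²] / [s] = m²·s⁻¹
Only C. matches kg·m²·s⁻¹.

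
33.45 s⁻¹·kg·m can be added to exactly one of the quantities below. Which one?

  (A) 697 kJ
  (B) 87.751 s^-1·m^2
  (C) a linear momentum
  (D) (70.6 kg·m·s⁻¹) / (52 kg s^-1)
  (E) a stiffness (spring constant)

Reference: kg·m·s⁻¹.
Each option:
  (A) J = N·m = kg·m²·s⁻²
  (B) m²·s⁻¹
  (C) [linear momentum] = kg·m·s⁻¹  ← same
  (D) [kg·m·s⁻¹] / [kg·s⁻¹] = m
  (E) [stiffness (spring constant)] = kg·s⁻²
Only (C) matches kg·m·s⁻¹.

(C)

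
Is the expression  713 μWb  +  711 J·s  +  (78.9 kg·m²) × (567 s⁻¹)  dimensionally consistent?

Work out the base dimensions of each:
  713 μWb:  Wb = V·s = kg·m²·s⁻²·A⁻¹
  711 J·s:  J·s = N·m·s = kg·m²·s⁻¹
  (78.9 kg·m²) × (567 s⁻¹):  [kg·m²] · [s⁻¹] = kg·m²·s⁻¹
The terms do not share a single dimension (kg·m²·s⁻²·A⁻¹ vs kg·m²·s⁻¹).

No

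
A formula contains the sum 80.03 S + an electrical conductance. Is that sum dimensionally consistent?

Dimensions:
  80.03 S:  S = Ω⁻¹ = kg⁻¹·m⁻²·s³·A²
  an electrical conductance:  [electrical conductance] = kg⁻¹·m⁻²·s³·A²
Both are kg⁻¹·m⁻²·s³·A², so they have the same dimensions and can be added.

Yes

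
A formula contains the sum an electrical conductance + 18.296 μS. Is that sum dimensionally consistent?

Yes

Work out the base dimensions of each:
  an electrical conductance:  [electrical conductance] = kg⁻¹·m⁻²·s³·A²
  18.296 μS:  S = Ω⁻¹ = kg⁻¹·m⁻²·s³·A²
Both are kg⁻¹·m⁻²·s³·A², so they have the same dimensions and can be added.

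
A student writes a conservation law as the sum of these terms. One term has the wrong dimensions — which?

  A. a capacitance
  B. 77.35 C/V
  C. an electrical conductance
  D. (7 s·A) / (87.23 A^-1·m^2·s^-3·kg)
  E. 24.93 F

Dimensions:
  A. [capacitance] = kg⁻¹·m⁻²·s⁴·A²
  B. C·V⁻¹ = s·A·(J·C⁻¹)⁻¹ = kg⁻¹·m⁻²·s⁴·A²
  C. [electrical conductance] = kg⁻¹·m⁻²·s³·A²
  D. [s·A] / [kg·m²·s⁻³·A⁻¹] = kg⁻¹·m⁻²·s⁴·A²
  E. F = C·V⁻¹ = kg⁻¹·m⁻²·s⁴·A²
All reduce to kg⁻¹·m⁻²·s⁴·A² except C., which is kg⁻¹·m⁻²·s³·A².

C.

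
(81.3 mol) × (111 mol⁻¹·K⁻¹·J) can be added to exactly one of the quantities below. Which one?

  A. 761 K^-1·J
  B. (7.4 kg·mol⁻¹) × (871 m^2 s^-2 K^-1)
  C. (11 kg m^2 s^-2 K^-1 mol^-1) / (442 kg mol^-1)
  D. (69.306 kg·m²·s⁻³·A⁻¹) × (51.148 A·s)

A.

Reference: [mol] · [kg·m²·s⁻²·K⁻¹·mol⁻¹] = kg·m²·s⁻²·K⁻¹.
Each option:
  A. J·K⁻¹ = N·m·K⁻¹ = kg·m²·s⁻²·K⁻¹  ← same
  B. [kg·mol⁻¹] · [m²·s⁻²·K⁻¹] = kg·m²·s⁻²·K⁻¹·mol⁻¹
  C. [kg·m²·s⁻²·K⁻¹·mol⁻¹] / [kg·mol⁻¹] = m²·s⁻²·K⁻¹
  D. [kg·m²·s⁻³·A⁻¹] · [s·A] = kg·m²·s⁻²
Only A. matches kg·m²·s⁻²·K⁻¹.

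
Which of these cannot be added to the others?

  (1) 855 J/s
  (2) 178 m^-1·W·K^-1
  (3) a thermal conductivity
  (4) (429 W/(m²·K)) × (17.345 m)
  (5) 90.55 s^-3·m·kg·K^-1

(1)

Work out the base dimensions of each:
  (1) J·s⁻¹ = N·m·s⁻¹ = kg·m²·s⁻³
  (2) W·m⁻¹·K⁻¹ = J·s⁻¹·m⁻¹·K⁻¹ = kg·m·s⁻³·K⁻¹
  (3) [thermal conductivity] = kg·m·s⁻³·K⁻¹
  (4) [kg·s⁻³·K⁻¹] · [m] = kg·m·s⁻³·K⁻¹
  (5) kg·m·s⁻³·K⁻¹
All reduce to kg·m·s⁻³·K⁻¹ except (1), which is kg·m²·s⁻³.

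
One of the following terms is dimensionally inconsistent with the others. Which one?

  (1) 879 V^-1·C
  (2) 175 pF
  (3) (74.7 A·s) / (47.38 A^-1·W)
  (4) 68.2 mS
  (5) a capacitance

(4)

Expand each in SI base units:
  (1) C·V⁻¹ = s·A·(J·C⁻¹)⁻¹ = kg⁻¹·m⁻²·s⁴·A²
  (2) F = C·V⁻¹ = kg⁻¹·m⁻²·s⁴·A²
  (3) [s·A] / [kg·m²·s⁻³·A⁻¹] = kg⁻¹·m⁻²·s⁴·A²
  (4) S = Ω⁻¹ = kg⁻¹·m⁻²·s³·A²
  (5) [capacitance] = kg⁻¹·m⁻²·s⁴·A²
All reduce to kg⁻¹·m⁻²·s⁴·A² except (4), which is kg⁻¹·m⁻²·s³·A².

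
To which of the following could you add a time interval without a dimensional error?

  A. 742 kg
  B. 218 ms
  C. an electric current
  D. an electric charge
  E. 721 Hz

B.

Reference: [time interval] = s.
Each option:
  A. kg
  B. s  ← same
  C. [electric current] = A
  D. [electric charge] = s·A
  E. Hz = s⁻¹
Only B. matches s.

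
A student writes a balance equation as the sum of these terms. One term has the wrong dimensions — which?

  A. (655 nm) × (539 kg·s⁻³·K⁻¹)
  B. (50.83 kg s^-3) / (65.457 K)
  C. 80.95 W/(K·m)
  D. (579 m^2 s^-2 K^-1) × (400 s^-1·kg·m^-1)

In SI base units:
  A. [m] · [kg·s⁻³·K⁻¹] = kg·m·s⁻³·K⁻¹
  B. [kg·s⁻³] / [K] = kg·s⁻³·K⁻¹
  C. W·m⁻¹·K⁻¹ = J·s⁻¹·m⁻¹·K⁻¹ = kg·m·s⁻³·K⁻¹
  D. [m²·s⁻²·K⁻¹] · [kg·m⁻¹·s⁻¹] = kg·m·s⁻³·K⁻¹
All reduce to kg·m·s⁻³·K⁻¹ except B., which is kg·s⁻³·K⁻¹.

B.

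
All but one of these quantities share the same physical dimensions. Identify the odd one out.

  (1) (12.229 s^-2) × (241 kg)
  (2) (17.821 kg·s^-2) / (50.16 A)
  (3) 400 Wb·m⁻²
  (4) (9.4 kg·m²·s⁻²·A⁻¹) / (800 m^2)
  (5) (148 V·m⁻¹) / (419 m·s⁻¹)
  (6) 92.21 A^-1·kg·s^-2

(1)

In SI base units:
  (1) [s⁻²] · [kg] = kg·s⁻²
  (2) [kg·s⁻²] / [A] = kg·s⁻²·A⁻¹
  (3) Wb·m⁻² = V·s·m⁻² = kg·s⁻²·A⁻¹
  (4) [kg·m²·s⁻²·A⁻¹] / [m²] = kg·s⁻²·A⁻¹
  (5) [kg·m·s⁻³·A⁻¹] / [m·s⁻¹] = kg·s⁻²·A⁻¹
  (6) kg·s⁻²·A⁻¹
All reduce to kg·s⁻²·A⁻¹ except (1), which is kg·s⁻².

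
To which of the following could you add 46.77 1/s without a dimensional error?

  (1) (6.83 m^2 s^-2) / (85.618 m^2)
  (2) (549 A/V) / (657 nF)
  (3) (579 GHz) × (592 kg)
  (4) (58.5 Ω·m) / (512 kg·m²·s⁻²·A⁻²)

Reference: s⁻¹.
Each option:
  (1) [m²·s⁻²] / [m²] = s⁻²
  (2) [kg⁻¹·m⁻²·s³·A²] / [kg⁻¹·m⁻²·s⁴·A²] = s⁻¹  ← same
  (3) [s⁻¹] · [kg] = kg·s⁻¹
  (4) [kg·m³·s⁻³·A⁻²] / [kg·m²·s⁻²·A⁻²] = m·s⁻¹
Only (2) matches s⁻¹.

(2)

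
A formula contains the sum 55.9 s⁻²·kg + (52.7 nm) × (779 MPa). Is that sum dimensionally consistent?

Work out the base dimensions of each:
  55.9 s⁻²·kg:  kg·s⁻²
  (52.7 nm) × (779 MPa):  [m] · [kg·m⁻¹·s⁻²] = kg·s⁻²
Both are kg·s⁻², so they have the same dimensions and can be added.

Yes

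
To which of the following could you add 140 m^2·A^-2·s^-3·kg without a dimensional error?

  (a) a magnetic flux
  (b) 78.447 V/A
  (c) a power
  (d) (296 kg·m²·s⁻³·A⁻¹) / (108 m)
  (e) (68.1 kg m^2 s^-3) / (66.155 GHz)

Reference: kg·m²·s⁻³·A⁻².
Each option:
  (a) [magnetic flux] = kg·m²·s⁻²·A⁻¹
  (b) V·A⁻¹ = J·C⁻¹·A⁻¹ = kg·m²·s⁻³·A⁻²  ← same
  (c) [power] = kg·m²·s⁻³
  (d) [kg·m²·s⁻³·A⁻¹] / [m] = kg·m·s⁻³·A⁻¹
  (e) [kg·m²·s⁻³] / [s⁻¹] = kg·m²·s⁻²
Only (b) matches kg·m²·s⁻³·A⁻².

(b)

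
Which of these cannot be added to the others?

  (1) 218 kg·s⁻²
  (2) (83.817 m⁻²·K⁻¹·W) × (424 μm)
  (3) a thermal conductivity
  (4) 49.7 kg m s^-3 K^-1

Reduce each to base SI dimensions:
  (1) kg·s⁻²
  (2) [kg·s⁻³·K⁻¹] · [m] = kg·m·s⁻³·K⁻¹
  (3) [thermal conductivity] = kg·m·s⁻³·K⁻¹
  (4) kg·m·s⁻³·K⁻¹
All reduce to kg·m·s⁻³·K⁻¹ except (1), which is kg·s⁻².

(1)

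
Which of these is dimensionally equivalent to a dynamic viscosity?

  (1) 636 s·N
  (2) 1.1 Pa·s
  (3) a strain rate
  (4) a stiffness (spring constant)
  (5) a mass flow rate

(2)

Reference: [dynamic viscosity] = kg·m⁻¹·s⁻¹.
Each option:
  (1) N·s = kg·m·s⁻²·s = kg·m·s⁻¹
  (2) Pa·s = N·m⁻²·s = kg·m⁻¹·s⁻¹  ← same
  (3) [strain rate] = s⁻¹
  (4) [stiffness (spring constant)] = kg·s⁻²
  (5) [mass flow rate] = kg·s⁻¹
Only (2) matches kg·m⁻¹·s⁻¹.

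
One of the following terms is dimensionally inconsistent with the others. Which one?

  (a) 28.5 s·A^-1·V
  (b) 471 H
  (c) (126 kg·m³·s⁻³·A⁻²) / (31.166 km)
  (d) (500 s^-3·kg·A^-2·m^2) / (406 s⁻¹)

(c)

Expand each in SI base units:
  (a) V·s·A⁻¹ = J·C⁻¹·s·A⁻¹ = kg·m²·s⁻²·A⁻²
  (b) H = V·s·A⁻¹ = kg·m²·s⁻²·A⁻²
  (c) [kg·m³·s⁻³·A⁻²] / [m] = kg·m²·s⁻³·A⁻²
  (d) [kg·m²·s⁻³·A⁻²] / [s⁻¹] = kg·m²·s⁻²·A⁻²
All reduce to kg·m²·s⁻²·A⁻² except (c), which is kg·m²·s⁻³·A⁻².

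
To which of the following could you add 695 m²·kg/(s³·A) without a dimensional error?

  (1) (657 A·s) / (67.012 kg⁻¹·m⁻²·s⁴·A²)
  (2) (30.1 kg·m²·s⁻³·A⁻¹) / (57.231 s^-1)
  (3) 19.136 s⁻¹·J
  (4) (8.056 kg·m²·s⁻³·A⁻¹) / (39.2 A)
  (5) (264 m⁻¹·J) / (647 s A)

Reference: kg·m²·s⁻³·A⁻¹.
Each option:
  (1) [s·A] / [kg⁻¹·m⁻²·s⁴·A²] = kg·m²·s⁻³·A⁻¹  ← same
  (2) [kg·m²·s⁻³·A⁻¹] / [s⁻¹] = kg·m²·s⁻²·A⁻¹
  (3) J·s⁻¹ = N·m·s⁻¹ = kg·m²·s⁻³
  (4) [kg·m²·s⁻³·A⁻¹] / [A] = kg·m²·s⁻³·A⁻²
  (5) [kg·m·s⁻²] / [s·A] = kg·m·s⁻³·A⁻¹
Only (1) matches kg·m²·s⁻³·A⁻¹.

(1)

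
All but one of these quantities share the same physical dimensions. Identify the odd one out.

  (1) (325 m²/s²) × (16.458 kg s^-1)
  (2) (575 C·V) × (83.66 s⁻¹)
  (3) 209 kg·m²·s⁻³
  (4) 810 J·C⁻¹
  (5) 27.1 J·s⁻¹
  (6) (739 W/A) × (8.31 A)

(4)

Work out the base dimensions of each:
  (1) [m²·s⁻²] · [kg·s⁻¹] = kg·m²·s⁻³
  (2) [kg·m²·s⁻²] · [s⁻¹] = kg·m²·s⁻³
  (3) kg·m²·s⁻³
  (4) J·C⁻¹ = N·m·(s·A)⁻¹ = kg·m²·s⁻³·A⁻¹
  (5) J·s⁻¹ = N·m·s⁻¹ = kg·m²·s⁻³
  (6) [kg·m²·s⁻³·A⁻¹] · [A] = kg·m²·s⁻³
All reduce to kg·m²·s⁻³ except (4), which is kg·m²·s⁻³·A⁻¹.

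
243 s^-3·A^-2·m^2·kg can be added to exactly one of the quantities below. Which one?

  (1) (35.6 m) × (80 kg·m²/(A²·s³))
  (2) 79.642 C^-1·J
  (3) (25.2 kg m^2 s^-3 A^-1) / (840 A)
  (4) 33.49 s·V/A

Reference: kg·m²·s⁻³·A⁻².
Each option:
  (1) [m] · [kg·m²·s⁻³·A⁻²] = kg·m³·s⁻³·A⁻²
  (2) J·C⁻¹ = N·m·(s·A)⁻¹ = kg·m²·s⁻³·A⁻¹
  (3) [kg·m²·s⁻³·A⁻¹] / [A] = kg·m²·s⁻³·A⁻²  ← same
  (4) V·s·A⁻¹ = J·C⁻¹·s·A⁻¹ = kg·m²·s⁻²·A⁻²
Only (3) matches kg·m²·s⁻³·A⁻².

(3)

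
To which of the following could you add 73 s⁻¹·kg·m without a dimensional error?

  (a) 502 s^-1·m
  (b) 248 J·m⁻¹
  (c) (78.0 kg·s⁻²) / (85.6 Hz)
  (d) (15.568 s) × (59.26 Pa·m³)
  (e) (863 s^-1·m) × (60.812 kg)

(e)

Reference: kg·m·s⁻¹.
Each option:
  (a) m·s⁻¹
  (b) J·m⁻¹ = N·m·m⁻¹ = kg·m·s⁻²
  (c) [kg·s⁻²] / [s⁻¹] = kg·s⁻¹
  (d) [s] · [kg·m²·s⁻²] = kg·m²·s⁻¹
  (e) [m·s⁻¹] · [kg] = kg·m·s⁻¹  ← same
Only (e) matches kg·m·s⁻¹.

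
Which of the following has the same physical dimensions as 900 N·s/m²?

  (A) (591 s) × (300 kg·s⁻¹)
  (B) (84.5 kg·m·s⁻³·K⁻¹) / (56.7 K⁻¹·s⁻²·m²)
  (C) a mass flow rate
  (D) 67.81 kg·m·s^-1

Reference: N·s·m⁻² = kg·m·s⁻²·s·m⁻² = kg·m⁻¹·s⁻¹.
Each option:
  (A) [s] · [kg·s⁻¹] = kg
  (B) [kg·m·s⁻³·K⁻¹] / [m²·s⁻²·K⁻¹] = kg·m⁻¹·s⁻¹  ← same
  (C) [mass flow rate] = kg·s⁻¹
  (D) kg·m·s⁻¹
Only (B) matches kg·m⁻¹·s⁻¹.

(B)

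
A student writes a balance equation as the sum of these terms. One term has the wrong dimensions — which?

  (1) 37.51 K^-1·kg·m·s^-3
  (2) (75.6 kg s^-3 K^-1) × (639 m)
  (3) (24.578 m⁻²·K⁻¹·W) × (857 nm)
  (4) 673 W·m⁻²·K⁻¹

Dimensions:
  (1) kg·m·s⁻³·K⁻¹
  (2) [kg·s⁻³·K⁻¹] · [m] = kg·m·s⁻³·K⁻¹
  (3) [kg·s⁻³·K⁻¹] · [m] = kg·m·s⁻³·K⁻¹
  (4) W·m⁻²·K⁻¹ = J·s⁻¹·m⁻²·K⁻¹ = kg·s⁻³·K⁻¹
All reduce to kg·m·s⁻³·K⁻¹ except (4), which is kg·s⁻³·K⁻¹.

(4)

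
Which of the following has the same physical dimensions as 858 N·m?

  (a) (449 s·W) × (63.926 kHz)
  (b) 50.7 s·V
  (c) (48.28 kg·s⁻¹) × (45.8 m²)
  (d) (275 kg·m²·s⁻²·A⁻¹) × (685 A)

Reference: N·m = kg·m·s⁻²·m = kg·m²·s⁻².
Each option:
  (a) [kg·m²·s⁻²] · [s⁻¹] = kg·m²·s⁻³
  (b) V·s = J·C⁻¹·s = kg·m²·s⁻²·A⁻¹
  (c) [kg·s⁻¹] · [m²] = kg·m²·s⁻¹
  (d) [kg·m²·s⁻²·A⁻¹] · [A] = kg·m²·s⁻²  ← same
Only (d) matches kg·m²·s⁻².

(d)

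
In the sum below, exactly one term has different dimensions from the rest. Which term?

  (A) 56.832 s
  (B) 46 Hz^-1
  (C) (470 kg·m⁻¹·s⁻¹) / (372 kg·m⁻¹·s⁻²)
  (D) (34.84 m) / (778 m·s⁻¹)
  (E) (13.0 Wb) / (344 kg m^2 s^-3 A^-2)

(E)

Reduce each to base SI dimensions:
  (A) s
  (B) Hz⁻¹ = (s⁻¹)⁻¹ = s
  (C) [kg·m⁻¹·s⁻¹] / [kg·m⁻¹·s⁻²] = s
  (D) [m] / [m·s⁻¹] = s
  (E) [kg·m²·s⁻²·A⁻¹] / [kg·m²·s⁻³·A⁻²] = s·A
All reduce to s except (E), which is s·A.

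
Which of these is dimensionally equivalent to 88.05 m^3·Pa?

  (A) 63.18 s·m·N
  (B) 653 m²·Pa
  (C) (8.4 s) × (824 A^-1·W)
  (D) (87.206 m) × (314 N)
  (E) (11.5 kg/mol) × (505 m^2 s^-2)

(D)

Reference: Pa·m³ = N·m⁻²·m³ = kg·m²·s⁻².
Each option:
  (A) N·m·s = kg·m·s⁻²·m·s = kg·m²·s⁻¹
  (B) Pa·m² = N·m⁻²·m² = kg·m·s⁻²
  (C) [s] · [kg·m²·s⁻³·A⁻¹] = kg·m²·s⁻²·A⁻¹
  (D) [m] · [kg·m·s⁻²] = kg·m²·s⁻²  ← same
  (E) [kg·mol⁻¹] · [m²·s⁻²] = kg·m²·s⁻²·mol⁻¹
Only (D) matches kg·m²·s⁻².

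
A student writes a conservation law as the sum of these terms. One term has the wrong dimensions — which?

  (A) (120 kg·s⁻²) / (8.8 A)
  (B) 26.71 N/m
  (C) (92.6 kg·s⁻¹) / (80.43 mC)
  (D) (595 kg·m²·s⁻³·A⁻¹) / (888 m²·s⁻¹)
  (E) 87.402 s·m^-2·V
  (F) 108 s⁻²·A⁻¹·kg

Expand each in SI base units:
  (A) [kg·s⁻²] / [A] = kg·s⁻²·A⁻¹
  (B) N·m⁻¹ = kg·m·s⁻²·m⁻¹ = kg·s⁻²
  (C) [kg·s⁻¹] / [s·A] = kg·s⁻²·A⁻¹
  (D) [kg·m²·s⁻³·A⁻¹] / [m²·s⁻¹] = kg·s⁻²·A⁻¹
  (E) V·s·m⁻² = J·C⁻¹·s·m⁻² = kg·s⁻²·A⁻¹
  (F) kg·s⁻²·A⁻¹
All reduce to kg·s⁻²·A⁻¹ except (B), which is kg·s⁻².

(B)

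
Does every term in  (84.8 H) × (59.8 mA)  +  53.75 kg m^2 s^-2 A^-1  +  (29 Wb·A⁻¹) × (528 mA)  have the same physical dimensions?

Work out the base dimensions of each:
  (84.8 H) × (59.8 mA):  [kg·m²·s⁻²·A⁻²] · [A] = kg·m²·s⁻²·A⁻¹
  53.75 kg m^2 s^-2 A^-1:  kg·m²·s⁻²·A⁻¹
  (29 Wb·A⁻¹) × (528 mA):  [kg·m²·s⁻²·A⁻²] · [A] = kg·m²·s⁻²·A⁻¹
Every term reduces to kg·m²·s⁻²·A⁻¹.

Yes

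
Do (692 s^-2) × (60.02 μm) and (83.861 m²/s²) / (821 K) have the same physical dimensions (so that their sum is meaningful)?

No

Reduce each to base SI dimensions:
  (692 s^-2) × (60.02 μm):  [s⁻²] · [m] = m·s⁻²
  (83.861 m²/s²) / (821 K):  [m²·s⁻²] / [K] = m²·s⁻²·K⁻¹
m·s⁻² ≠ m²·s⁻²·K⁻¹, so they cannot be added.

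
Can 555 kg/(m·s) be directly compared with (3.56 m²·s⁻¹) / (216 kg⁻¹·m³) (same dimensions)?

Dimensions:
  555 kg/(m·s):  kg·m⁻¹·s⁻¹
  (3.56 m²·s⁻¹) / (216 kg⁻¹·m³):  [m²·s⁻¹] / [kg⁻¹·m³] = kg·m⁻¹·s⁻¹
Both are kg·m⁻¹·s⁻¹, so they have the same dimensions and can be added.

Yes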